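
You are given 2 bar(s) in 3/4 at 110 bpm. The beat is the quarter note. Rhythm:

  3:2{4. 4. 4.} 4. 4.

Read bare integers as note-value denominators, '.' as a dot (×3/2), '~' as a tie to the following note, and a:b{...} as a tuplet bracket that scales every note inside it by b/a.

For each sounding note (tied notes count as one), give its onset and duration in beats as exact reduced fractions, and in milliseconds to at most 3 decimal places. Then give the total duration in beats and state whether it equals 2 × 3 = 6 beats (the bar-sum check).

1) 0.0ms=0b +545.455ms=1b
2) 545.455ms=1b +545.455ms=1b
3) 1090.909ms=2b +545.455ms=1b
4) 1636.364ms=3b +818.182ms=3/2b
5) 2454.545ms=9/2b +818.182ms=3/2b
Σ=6b of 6 (110bpm 3/4) — PASS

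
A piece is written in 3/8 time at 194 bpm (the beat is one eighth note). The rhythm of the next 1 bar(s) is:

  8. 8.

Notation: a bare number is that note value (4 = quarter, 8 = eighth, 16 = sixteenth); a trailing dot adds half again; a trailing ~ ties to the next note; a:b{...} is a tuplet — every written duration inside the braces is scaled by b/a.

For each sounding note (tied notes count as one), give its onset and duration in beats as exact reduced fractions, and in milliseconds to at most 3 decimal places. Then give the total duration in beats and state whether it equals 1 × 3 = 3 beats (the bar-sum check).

1) 0.0ms=0b +463.918ms=3/2b
2) 463.918ms=3/2b +463.918ms=3/2b
Σ=3b of 3 (194bpm 3/8) — PASS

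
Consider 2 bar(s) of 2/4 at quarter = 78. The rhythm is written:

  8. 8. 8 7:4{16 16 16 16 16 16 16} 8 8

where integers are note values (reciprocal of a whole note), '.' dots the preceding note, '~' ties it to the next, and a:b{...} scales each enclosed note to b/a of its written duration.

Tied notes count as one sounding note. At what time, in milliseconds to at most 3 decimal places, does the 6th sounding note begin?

note 6 onset = 16/7b = 1758.242ms

1. 0.0ms @ 0 + 576.923ms (3/4)
2. 576.923ms @ 3/4 + 576.923ms (3/4)
3. 1153.846ms @ 3/2 + 384.615ms (1/2)
4. 1538.462ms @ 2 + 109.89ms (1/7)
5. 1648.352ms @ 15/7 + 109.89ms (1/7)
6. 1758.242ms @ 16/7 + 109.89ms (1/7)
7. 1868.132ms @ 17/7 + 109.89ms (1/7)
8. 1978.022ms @ 18/7 + 109.89ms (1/7)
9. 2087.912ms @ 19/7 + 109.89ms (1/7)
10. 2197.802ms @ 20/7 + 109.89ms (1/7)
11. 2307.692ms @ 3 + 384.615ms (1/2)
12. 2692.308ms @ 7/2 + 384.615ms (1/2)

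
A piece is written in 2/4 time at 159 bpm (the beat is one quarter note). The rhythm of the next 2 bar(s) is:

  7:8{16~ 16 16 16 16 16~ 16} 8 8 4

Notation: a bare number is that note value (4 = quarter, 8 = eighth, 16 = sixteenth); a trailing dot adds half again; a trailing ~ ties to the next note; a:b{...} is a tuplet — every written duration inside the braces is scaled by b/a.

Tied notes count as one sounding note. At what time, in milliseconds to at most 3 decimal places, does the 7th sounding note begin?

1. 0.0ms @ 0 + 215.633ms (4/7)
2. 215.633ms @ 4/7 + 107.817ms (2/7)
3. 323.45ms @ 6/7 + 107.817ms (2/7)
4. 431.267ms @ 8/7 + 107.817ms (2/7)
5. 539.084ms @ 10/7 + 215.633ms (4/7)
6. 754.717ms @ 2 + 188.679ms (1/2)
7. 943.396ms @ 5/2 + 188.679ms (1/2)
8. 1132.075ms @ 3 + 377.358ms (1)

note 7 onset = 5/2b = 943.396ms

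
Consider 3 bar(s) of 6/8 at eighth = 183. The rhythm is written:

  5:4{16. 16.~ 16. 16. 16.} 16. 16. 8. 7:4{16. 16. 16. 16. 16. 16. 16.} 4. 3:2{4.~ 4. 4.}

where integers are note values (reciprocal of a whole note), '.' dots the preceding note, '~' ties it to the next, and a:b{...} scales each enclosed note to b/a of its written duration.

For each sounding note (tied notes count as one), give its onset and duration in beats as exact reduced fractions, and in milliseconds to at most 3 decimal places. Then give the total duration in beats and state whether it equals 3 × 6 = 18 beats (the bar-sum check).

1) 0.0ms=0b +196.721ms=3/5b
2) 196.721ms=3/5b +393.443ms=6/5b
3) 590.164ms=9/5b +196.721ms=3/5b
4) 786.885ms=12/5b +196.721ms=3/5b
5) 983.607ms=3b +245.902ms=3/4b
6) 1229.508ms=15/4b +245.902ms=3/4b
7) 1475.41ms=9/2b +491.803ms=3/2b
8) 1967.213ms=6b +140.515ms=3/7b
9) 2107.728ms=45/7b +140.515ms=3/7b
10) 2248.244ms=48/7b +140.515ms=3/7b
11) 2388.759ms=51/7b +140.515ms=3/7b
12) 2529.274ms=54/7b +140.515ms=3/7b
13) 2669.789ms=57/7b +140.515ms=3/7b
14) 2810.304ms=60/7b +140.515ms=3/7b
15) 2950.82ms=9b +983.607ms=3b
16) 3934.426ms=12b +1311.475ms=4b
17) 5245.902ms=16b +655.738ms=2b
Σ=18b of 18 (183bpm 6/8) — PASS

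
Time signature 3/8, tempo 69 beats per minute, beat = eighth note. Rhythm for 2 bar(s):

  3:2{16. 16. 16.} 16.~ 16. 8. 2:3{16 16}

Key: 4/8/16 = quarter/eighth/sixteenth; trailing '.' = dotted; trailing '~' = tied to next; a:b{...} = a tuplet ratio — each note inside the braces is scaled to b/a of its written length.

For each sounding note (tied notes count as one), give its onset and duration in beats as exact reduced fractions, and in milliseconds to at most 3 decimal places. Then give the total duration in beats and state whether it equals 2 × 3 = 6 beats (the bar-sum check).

1) 0.0ms=0b +434.783ms=1/2b
2) 434.783ms=1/2b +434.783ms=1/2b
3) 869.565ms=1b +434.783ms=1/2b
4) 1304.348ms=3/2b +1304.348ms=3/2b
5) 2608.696ms=3b +1304.348ms=3/2b
6) 3913.043ms=9/2b +652.174ms=3/4b
7) 4565.217ms=21/4b +652.174ms=3/4b
Σ=6b of 6 (69bpm 3/8) — PASS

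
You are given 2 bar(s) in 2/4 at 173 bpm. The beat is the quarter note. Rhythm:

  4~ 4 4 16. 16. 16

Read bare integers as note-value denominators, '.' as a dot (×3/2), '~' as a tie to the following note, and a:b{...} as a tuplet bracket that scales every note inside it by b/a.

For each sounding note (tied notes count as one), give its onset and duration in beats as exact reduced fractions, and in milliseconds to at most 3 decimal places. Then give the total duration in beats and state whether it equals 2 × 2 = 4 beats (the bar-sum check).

1) 0.0ms=0b +693.642ms=2b
2) 693.642ms=2b +346.821ms=1b
3) 1040.462ms=3b +130.058ms=3/8b
4) 1170.52ms=27/8b +130.058ms=3/8b
5) 1300.578ms=15/4b +86.705ms=1/4b
Σ=4b of 4 (173bpm 2/4) — PASS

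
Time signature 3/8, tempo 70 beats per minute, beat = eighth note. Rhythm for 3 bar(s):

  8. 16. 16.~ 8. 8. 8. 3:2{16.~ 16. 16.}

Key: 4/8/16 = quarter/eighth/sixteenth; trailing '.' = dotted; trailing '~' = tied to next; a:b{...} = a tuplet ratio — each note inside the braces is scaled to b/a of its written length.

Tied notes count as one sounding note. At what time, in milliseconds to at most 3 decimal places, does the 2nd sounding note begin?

1. 0.0ms @ 0 + 1285.714ms (3/2)
2. 1285.714ms @ 3/2 + 642.857ms (3/4)
3. 1928.571ms @ 9/4 + 1928.571ms (9/4)
4. 3857.143ms @ 9/2 + 1285.714ms (3/2)
5. 5142.857ms @ 6 + 1285.714ms (3/2)
6. 6428.571ms @ 15/2 + 857.143ms (1)
7. 7285.714ms @ 17/2 + 428.571ms (1/2)

note 2 onset = 3/2b = 1285.714ms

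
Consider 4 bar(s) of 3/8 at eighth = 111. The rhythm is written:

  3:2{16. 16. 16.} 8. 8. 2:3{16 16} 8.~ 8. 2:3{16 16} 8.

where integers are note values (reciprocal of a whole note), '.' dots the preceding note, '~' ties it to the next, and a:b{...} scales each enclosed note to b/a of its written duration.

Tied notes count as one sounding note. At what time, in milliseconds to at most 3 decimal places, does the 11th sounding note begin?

note 11 onset = 21/2b = 5675.676ms

1. 0.0ms @ 0 + 270.27ms (1/2)
2. 270.27ms @ 1/2 + 270.27ms (1/2)
3. 540.541ms @ 1 + 270.27ms (1/2)
4. 810.811ms @ 3/2 + 810.811ms (3/2)
5. 1621.622ms @ 3 + 810.811ms (3/2)
6. 2432.432ms @ 9/2 + 405.405ms (3/4)
7. 2837.838ms @ 21/4 + 405.405ms (3/4)
8. 3243.243ms @ 6 + 1621.622ms (3)
9. 4864.865ms @ 9 + 405.405ms (3/4)
10. 5270.27ms @ 39/4 + 405.405ms (3/4)
11. 5675.676ms @ 21/2 + 810.811ms (3/2)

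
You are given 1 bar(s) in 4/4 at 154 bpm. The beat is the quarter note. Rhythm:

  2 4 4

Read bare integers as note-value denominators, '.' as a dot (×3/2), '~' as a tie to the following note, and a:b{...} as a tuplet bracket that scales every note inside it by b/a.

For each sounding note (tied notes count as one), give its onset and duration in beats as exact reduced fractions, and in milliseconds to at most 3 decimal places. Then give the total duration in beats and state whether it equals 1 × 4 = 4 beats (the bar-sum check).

1) 0.0ms=0b +779.221ms=2b
2) 779.221ms=2b +389.61ms=1b
3) 1168.831ms=3b +389.61ms=1b
Σ=4b of 4 (154bpm 4/4) — PASS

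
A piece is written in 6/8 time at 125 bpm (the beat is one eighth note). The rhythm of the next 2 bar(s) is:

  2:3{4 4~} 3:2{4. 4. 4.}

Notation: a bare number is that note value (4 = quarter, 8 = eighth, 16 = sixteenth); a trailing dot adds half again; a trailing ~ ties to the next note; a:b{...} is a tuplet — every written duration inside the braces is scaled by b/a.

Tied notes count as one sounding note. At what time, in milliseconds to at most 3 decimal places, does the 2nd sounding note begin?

1. 0.0ms @ 0 + 1440.0ms (3)
2. 1440.0ms @ 3 + 2400.0ms (5)
3. 3840.0ms @ 8 + 960.0ms (2)
4. 4800.0ms @ 10 + 960.0ms (2)

note 2 onset = 3b = 1440.0ms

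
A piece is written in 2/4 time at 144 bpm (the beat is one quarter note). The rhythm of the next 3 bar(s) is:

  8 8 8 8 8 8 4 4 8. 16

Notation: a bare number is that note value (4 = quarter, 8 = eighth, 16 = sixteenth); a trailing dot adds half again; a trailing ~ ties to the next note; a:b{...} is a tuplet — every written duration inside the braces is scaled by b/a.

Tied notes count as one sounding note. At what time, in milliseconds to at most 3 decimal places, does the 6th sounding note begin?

1. 0.0ms @ 0 + 208.333ms (1/2)
2. 208.333ms @ 1/2 + 208.333ms (1/2)
3. 416.667ms @ 1 + 208.333ms (1/2)
4. 625.0ms @ 3/2 + 208.333ms (1/2)
5. 833.333ms @ 2 + 208.333ms (1/2)
6. 1041.667ms @ 5/2 + 208.333ms (1/2)
7. 1250.0ms @ 3 + 416.667ms (1)
8. 1666.667ms @ 4 + 416.667ms (1)
9. 2083.333ms @ 5 + 312.5ms (3/4)
10. 2395.833ms @ 23/4 + 104.167ms (1/4)

note 6 onset = 5/2b = 1041.667ms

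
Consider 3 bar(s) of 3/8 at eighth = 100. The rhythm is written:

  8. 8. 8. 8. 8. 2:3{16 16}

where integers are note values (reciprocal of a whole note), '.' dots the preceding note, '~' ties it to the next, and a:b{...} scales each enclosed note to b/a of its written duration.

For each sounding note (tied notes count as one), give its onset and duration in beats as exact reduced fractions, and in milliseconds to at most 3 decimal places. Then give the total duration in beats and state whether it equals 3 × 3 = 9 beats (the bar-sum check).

1) 0.0ms=0b +900.0ms=3/2b
2) 900.0ms=3/2b +900.0ms=3/2b
3) 1800.0ms=3b +900.0ms=3/2b
4) 2700.0ms=9/2b +900.0ms=3/2b
5) 3600.0ms=6b +900.0ms=3/2b
6) 4500.0ms=15/2b +450.0ms=3/4b
7) 4950.0ms=33/4b +450.0ms=3/4b
Σ=9b of 9 (100bpm 3/8) — PASS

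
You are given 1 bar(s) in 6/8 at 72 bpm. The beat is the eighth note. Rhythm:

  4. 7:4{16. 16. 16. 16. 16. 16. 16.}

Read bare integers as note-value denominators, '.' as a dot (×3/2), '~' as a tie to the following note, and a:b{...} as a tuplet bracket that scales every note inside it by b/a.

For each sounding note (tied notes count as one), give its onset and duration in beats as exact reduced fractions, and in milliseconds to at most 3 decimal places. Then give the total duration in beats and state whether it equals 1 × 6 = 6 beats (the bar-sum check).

1) 0.0ms=0b +2500.0ms=3b
2) 2500.0ms=3b +357.143ms=3/7b
3) 2857.143ms=24/7b +357.143ms=3/7b
4) 3214.286ms=27/7b +357.143ms=3/7b
5) 3571.429ms=30/7b +357.143ms=3/7b
6) 3928.571ms=33/7b +357.143ms=3/7b
7) 4285.714ms=36/7b +357.143ms=3/7b
8) 4642.857ms=39/7b +357.143ms=3/7b
Σ=6b of 6 (72bpm 6/8) — PASS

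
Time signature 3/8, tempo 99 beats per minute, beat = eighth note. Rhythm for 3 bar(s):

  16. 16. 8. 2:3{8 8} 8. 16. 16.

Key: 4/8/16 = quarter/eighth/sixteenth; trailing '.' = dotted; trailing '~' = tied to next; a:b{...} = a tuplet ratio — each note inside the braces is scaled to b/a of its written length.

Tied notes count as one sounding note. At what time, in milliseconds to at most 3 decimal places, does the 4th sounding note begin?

note 4 onset = 3b = 1818.182ms

1. 0.0ms @ 0 + 454.545ms (3/4)
2. 454.545ms @ 3/4 + 454.545ms (3/4)
3. 909.091ms @ 3/2 + 909.091ms (3/2)
4. 1818.182ms @ 3 + 909.091ms (3/2)
5. 2727.273ms @ 9/2 + 909.091ms (3/2)
6. 3636.364ms @ 6 + 909.091ms (3/2)
7. 4545.455ms @ 15/2 + 454.545ms (3/4)
8. 5000.0ms @ 33/4 + 454.545ms (3/4)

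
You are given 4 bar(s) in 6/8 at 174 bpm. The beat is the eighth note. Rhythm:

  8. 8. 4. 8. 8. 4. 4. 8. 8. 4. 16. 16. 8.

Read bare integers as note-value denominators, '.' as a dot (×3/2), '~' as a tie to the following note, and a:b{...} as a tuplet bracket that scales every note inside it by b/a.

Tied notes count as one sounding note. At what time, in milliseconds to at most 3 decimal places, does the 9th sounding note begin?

note 9 onset = 33/2b = 5689.655ms

1. 0.0ms @ 0 + 517.241ms (3/2)
2. 517.241ms @ 3/2 + 517.241ms (3/2)
3. 1034.483ms @ 3 + 1034.483ms (3)
4. 2068.966ms @ 6 + 517.241ms (3/2)
5. 2586.207ms @ 15/2 + 517.241ms (3/2)
6. 3103.448ms @ 9 + 1034.483ms (3)
7. 4137.931ms @ 12 + 1034.483ms (3)
8. 5172.414ms @ 15 + 517.241ms (3/2)
9. 5689.655ms @ 33/2 + 517.241ms (3/2)
10. 6206.897ms @ 18 + 1034.483ms (3)
11. 7241.379ms @ 21 + 258.621ms (3/4)
12. 7500.0ms @ 87/4 + 258.621ms (3/4)
13. 7758.621ms @ 45/2 + 517.241ms (3/2)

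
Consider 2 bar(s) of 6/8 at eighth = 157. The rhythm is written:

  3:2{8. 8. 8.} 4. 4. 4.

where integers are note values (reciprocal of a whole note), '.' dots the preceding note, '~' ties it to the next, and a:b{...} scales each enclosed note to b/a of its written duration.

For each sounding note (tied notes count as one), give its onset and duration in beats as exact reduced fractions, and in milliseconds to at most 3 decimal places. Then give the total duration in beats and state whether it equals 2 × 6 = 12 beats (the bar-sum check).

1) 0.0ms=0b +382.166ms=1b
2) 382.166ms=1b +382.166ms=1b
3) 764.331ms=2b +382.166ms=1b
4) 1146.497ms=3b +1146.497ms=3b
5) 2292.994ms=6b +1146.497ms=3b
6) 3439.49ms=9b +1146.497ms=3b
Σ=12b of 12 (157bpm 6/8) — PASS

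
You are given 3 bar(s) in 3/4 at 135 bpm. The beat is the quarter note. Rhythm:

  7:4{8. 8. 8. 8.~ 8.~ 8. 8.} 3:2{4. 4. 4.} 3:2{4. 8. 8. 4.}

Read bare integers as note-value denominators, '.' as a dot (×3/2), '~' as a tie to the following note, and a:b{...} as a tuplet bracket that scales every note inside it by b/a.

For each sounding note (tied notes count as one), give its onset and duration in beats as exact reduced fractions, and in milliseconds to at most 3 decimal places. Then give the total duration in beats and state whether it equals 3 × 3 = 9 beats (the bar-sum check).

1) 0.0ms=0b +190.476ms=3/7b
2) 190.476ms=3/7b +190.476ms=3/7b
3) 380.952ms=6/7b +190.476ms=3/7b
4) 571.429ms=9/7b +571.429ms=9/7b
5) 1142.857ms=18/7b +190.476ms=3/7b
6) 1333.333ms=3b +444.444ms=1b
7) 1777.778ms=4b +444.444ms=1b
8) 2222.222ms=5b +444.444ms=1b
9) 2666.667ms=6b +444.444ms=1b
10) 3111.111ms=7b +222.222ms=1/2b
11) 3333.333ms=15/2b +222.222ms=1/2b
12) 3555.556ms=8b +444.444ms=1b
Σ=9b of 9 (135bpm 3/4) — PASS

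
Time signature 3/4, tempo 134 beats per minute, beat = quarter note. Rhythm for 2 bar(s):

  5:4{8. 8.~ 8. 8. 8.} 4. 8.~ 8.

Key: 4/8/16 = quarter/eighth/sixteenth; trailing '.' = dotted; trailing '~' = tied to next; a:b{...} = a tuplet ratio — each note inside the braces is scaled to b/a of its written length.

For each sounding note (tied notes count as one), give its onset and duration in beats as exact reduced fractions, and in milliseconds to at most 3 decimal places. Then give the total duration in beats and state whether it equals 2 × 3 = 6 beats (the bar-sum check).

1) 0.0ms=0b +268.657ms=3/5b
2) 268.657ms=3/5b +537.313ms=6/5b
3) 805.97ms=9/5b +268.657ms=3/5b
4) 1074.627ms=12/5b +268.657ms=3/5b
5) 1343.284ms=3b +671.642ms=3/2b
6) 2014.925ms=9/2b +671.642ms=3/2b
Σ=6b of 6 (134bpm 3/4) — PASS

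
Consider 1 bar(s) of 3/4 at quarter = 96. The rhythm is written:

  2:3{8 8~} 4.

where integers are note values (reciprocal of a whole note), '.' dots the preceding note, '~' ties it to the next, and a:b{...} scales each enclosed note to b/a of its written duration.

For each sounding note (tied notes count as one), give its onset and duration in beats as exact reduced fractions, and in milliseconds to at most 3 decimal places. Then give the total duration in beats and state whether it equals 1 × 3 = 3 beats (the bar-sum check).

1) 0.0ms=0b +468.75ms=3/4b
2) 468.75ms=3/4b +1406.25ms=9/4b
Σ=3b of 3 (96bpm 3/4) — PASS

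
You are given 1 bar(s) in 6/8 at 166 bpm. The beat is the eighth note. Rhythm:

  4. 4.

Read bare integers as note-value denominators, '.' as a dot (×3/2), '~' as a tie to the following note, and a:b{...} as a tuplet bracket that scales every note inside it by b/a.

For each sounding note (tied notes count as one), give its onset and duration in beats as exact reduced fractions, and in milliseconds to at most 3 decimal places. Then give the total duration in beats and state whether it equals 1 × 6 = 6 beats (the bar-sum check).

1) 0.0ms=0b +1084.337ms=3b
2) 1084.337ms=3b +1084.337ms=3b
Σ=6b of 6 (166bpm 6/8) — PASS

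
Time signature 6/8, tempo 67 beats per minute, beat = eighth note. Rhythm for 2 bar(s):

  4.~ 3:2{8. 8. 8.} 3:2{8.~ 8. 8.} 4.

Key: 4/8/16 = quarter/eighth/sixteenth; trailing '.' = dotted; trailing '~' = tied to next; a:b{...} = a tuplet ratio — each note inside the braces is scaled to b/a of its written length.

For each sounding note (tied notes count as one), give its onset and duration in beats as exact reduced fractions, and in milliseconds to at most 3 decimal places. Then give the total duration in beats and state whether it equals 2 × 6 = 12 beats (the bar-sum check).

1) 0.0ms=0b +3582.09ms=4b
2) 3582.09ms=4b +895.522ms=1b
3) 4477.612ms=5b +895.522ms=1b
4) 5373.134ms=6b +1791.045ms=2b
5) 7164.179ms=8b +895.522ms=1b
6) 8059.701ms=9b +2686.567ms=3b
Σ=12b of 12 (67bpm 6/8) — PASS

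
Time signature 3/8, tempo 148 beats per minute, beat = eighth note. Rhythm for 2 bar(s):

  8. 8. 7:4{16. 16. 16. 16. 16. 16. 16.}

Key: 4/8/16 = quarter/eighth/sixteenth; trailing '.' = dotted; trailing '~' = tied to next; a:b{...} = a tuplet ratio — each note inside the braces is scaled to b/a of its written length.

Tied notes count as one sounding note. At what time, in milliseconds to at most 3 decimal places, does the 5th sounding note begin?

1. 0.0ms @ 0 + 608.108ms (3/2)
2. 608.108ms @ 3/2 + 608.108ms (3/2)
3. 1216.216ms @ 3 + 173.745ms (3/7)
4. 1389.961ms @ 24/7 + 173.745ms (3/7)
5. 1563.707ms @ 27/7 + 173.745ms (3/7)
6. 1737.452ms @ 30/7 + 173.745ms (3/7)
7. 1911.197ms @ 33/7 + 173.745ms (3/7)
8. 2084.942ms @ 36/7 + 173.745ms (3/7)
9. 2258.687ms @ 39/7 + 173.745ms (3/7)

note 5 onset = 27/7b = 1563.707ms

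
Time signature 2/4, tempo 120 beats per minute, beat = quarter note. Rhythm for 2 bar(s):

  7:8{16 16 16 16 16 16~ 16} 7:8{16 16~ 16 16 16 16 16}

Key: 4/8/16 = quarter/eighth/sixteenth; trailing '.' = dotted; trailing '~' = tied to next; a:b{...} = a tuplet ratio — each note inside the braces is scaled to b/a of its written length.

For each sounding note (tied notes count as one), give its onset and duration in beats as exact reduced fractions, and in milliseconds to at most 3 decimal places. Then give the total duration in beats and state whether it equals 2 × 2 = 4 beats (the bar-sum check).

1) 0.0ms=0b +142.857ms=2/7b
2) 142.857ms=2/7b +142.857ms=2/7b
3) 285.714ms=4/7b +142.857ms=2/7b
4) 428.571ms=6/7b +142.857ms=2/7b
5) 571.429ms=8/7b +142.857ms=2/7b
6) 714.286ms=10/7b +285.714ms=4/7b
7) 1000.0ms=2b +142.857ms=2/7b
8) 1142.857ms=16/7b +285.714ms=4/7b
9) 1428.571ms=20/7b +142.857ms=2/7b
10) 1571.429ms=22/7b +142.857ms=2/7b
11) 1714.286ms=24/7b +142.857ms=2/7b
12) 1857.143ms=26/7b +142.857ms=2/7b
Σ=4b of 4 (120bpm 2/4) — PASS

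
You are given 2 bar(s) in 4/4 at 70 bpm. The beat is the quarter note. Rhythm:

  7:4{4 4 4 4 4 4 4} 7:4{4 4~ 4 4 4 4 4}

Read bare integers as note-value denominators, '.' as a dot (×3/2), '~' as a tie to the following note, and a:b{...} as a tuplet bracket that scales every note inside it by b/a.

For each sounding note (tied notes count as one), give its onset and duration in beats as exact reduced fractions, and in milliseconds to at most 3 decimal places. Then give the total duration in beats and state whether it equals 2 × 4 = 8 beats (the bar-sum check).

1) 0.0ms=0b +489.796ms=4/7b
2) 489.796ms=4/7b +489.796ms=4/7b
3) 979.592ms=8/7b +489.796ms=4/7b
4) 1469.388ms=12/7b +489.796ms=4/7b
5) 1959.184ms=16/7b +489.796ms=4/7b
6) 2448.98ms=20/7b +489.796ms=4/7b
7) 2938.776ms=24/7b +489.796ms=4/7b
8) 3428.571ms=4b +489.796ms=4/7b
9) 3918.367ms=32/7b +979.592ms=8/7b
10) 4897.959ms=40/7b +489.796ms=4/7b
11) 5387.755ms=44/7b +489.796ms=4/7b
12) 5877.551ms=48/7b +489.796ms=4/7b
13) 6367.347ms=52/7b +489.796ms=4/7b
Σ=8b of 8 (70bpm 4/4) — PASS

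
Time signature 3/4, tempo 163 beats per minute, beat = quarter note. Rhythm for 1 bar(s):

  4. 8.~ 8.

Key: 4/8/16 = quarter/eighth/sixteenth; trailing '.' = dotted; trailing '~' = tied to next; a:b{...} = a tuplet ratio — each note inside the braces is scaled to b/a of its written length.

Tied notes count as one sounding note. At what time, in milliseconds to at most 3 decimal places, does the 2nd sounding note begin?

note 2 onset = 3/2b = 552.147ms

1. 0.0ms @ 0 + 552.147ms (3/2)
2. 552.147ms @ 3/2 + 552.147ms (3/2)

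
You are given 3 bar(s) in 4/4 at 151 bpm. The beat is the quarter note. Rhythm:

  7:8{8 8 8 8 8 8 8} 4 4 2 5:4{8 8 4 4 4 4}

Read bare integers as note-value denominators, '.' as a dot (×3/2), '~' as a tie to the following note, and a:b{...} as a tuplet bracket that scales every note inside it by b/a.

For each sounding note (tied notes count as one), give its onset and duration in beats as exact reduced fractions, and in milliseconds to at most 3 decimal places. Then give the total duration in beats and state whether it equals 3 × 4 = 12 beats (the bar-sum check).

1) 0.0ms=0b +227.058ms=4/7b
2) 227.058ms=4/7b +227.058ms=4/7b
3) 454.115ms=8/7b +227.058ms=4/7b
4) 681.173ms=12/7b +227.058ms=4/7b
5) 908.231ms=16/7b +227.058ms=4/7b
6) 1135.289ms=20/7b +227.058ms=4/7b
7) 1362.346ms=24/7b +227.058ms=4/7b
8) 1589.404ms=4b +397.351ms=1b
9) 1986.755ms=5b +397.351ms=1b
10) 2384.106ms=6b +794.702ms=2b
11) 3178.808ms=8b +158.94ms=2/5b
12) 3337.748ms=42/5b +158.94ms=2/5b
13) 3496.689ms=44/5b +317.881ms=4/5b
14) 3814.57ms=48/5b +317.881ms=4/5b
15) 4132.45ms=52/5b +317.881ms=4/5b
16) 4450.331ms=56/5b +317.881ms=4/5b
Σ=12b of 12 (151bpm 4/4) — PASS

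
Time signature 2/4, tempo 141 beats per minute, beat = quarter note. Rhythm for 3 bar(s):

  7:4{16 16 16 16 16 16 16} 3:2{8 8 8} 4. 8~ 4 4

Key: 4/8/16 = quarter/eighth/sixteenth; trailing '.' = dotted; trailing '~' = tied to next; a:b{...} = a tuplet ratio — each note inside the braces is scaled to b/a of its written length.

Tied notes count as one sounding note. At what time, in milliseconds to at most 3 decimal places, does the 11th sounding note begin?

note 11 onset = 2b = 851.064ms

1. 0.0ms @ 0 + 60.79ms (1/7)
2. 60.79ms @ 1/7 + 60.79ms (1/7)
3. 121.581ms @ 2/7 + 60.79ms (1/7)
4. 182.371ms @ 3/7 + 60.79ms (1/7)
5. 243.161ms @ 4/7 + 60.79ms (1/7)
6. 303.951ms @ 5/7 + 60.79ms (1/7)
7. 364.742ms @ 6/7 + 60.79ms (1/7)
8. 425.532ms @ 1 + 141.844ms (1/3)
9. 567.376ms @ 4/3 + 141.844ms (1/3)
10. 709.22ms @ 5/3 + 141.844ms (1/3)
11. 851.064ms @ 2 + 638.298ms (3/2)
12. 1489.362ms @ 7/2 + 638.298ms (3/2)
13. 2127.66ms @ 5 + 425.532ms (1)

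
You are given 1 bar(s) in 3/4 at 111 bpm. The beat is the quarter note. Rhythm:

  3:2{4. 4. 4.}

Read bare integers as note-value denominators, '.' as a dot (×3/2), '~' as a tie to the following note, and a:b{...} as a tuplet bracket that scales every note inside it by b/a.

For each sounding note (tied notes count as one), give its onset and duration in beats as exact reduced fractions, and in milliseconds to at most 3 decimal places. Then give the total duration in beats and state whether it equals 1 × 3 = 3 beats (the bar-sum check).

1) 0.0ms=0b +540.541ms=1b
2) 540.541ms=1b +540.541ms=1b
3) 1081.081ms=2b +540.541ms=1b
Σ=3b of 3 (111bpm 3/4) — PASS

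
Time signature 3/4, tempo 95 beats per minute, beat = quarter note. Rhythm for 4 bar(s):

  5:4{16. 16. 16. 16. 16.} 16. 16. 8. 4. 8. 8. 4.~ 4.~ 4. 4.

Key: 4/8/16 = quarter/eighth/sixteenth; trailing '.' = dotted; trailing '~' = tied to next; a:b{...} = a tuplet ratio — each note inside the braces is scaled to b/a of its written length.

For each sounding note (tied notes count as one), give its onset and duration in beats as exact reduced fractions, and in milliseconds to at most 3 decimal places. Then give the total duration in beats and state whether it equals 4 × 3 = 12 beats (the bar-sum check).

1) 0.0ms=0b +189.474ms=3/10b
2) 189.474ms=3/10b +189.474ms=3/10b
3) 378.947ms=3/5b +189.474ms=3/10b
4) 568.421ms=9/10b +189.474ms=3/10b
5) 757.895ms=6/5b +189.474ms=3/10b
6) 947.368ms=3/2b +236.842ms=3/8b
7) 1184.211ms=15/8b +236.842ms=3/8b
8) 1421.053ms=9/4b +473.684ms=3/4b
9) 1894.737ms=3b +947.368ms=3/2b
10) 2842.105ms=9/2b +473.684ms=3/4b
11) 3315.789ms=21/4b +473.684ms=3/4b
12) 3789.474ms=6b +2842.105ms=9/2b
13) 6631.579ms=21/2b +947.368ms=3/2b
Σ=12b of 12 (95bpm 3/4) — PASS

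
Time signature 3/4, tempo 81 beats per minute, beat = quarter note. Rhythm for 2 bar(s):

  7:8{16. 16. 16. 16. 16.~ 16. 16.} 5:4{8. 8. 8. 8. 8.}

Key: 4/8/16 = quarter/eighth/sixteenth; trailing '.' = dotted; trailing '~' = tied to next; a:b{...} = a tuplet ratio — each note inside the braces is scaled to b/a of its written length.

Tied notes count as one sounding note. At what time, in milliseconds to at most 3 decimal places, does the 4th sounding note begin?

note 4 onset = 9/7b = 952.381ms

1. 0.0ms @ 0 + 317.46ms (3/7)
2. 317.46ms @ 3/7 + 317.46ms (3/7)
3. 634.921ms @ 6/7 + 317.46ms (3/7)
4. 952.381ms @ 9/7 + 317.46ms (3/7)
5. 1269.841ms @ 12/7 + 634.921ms (6/7)
6. 1904.762ms @ 18/7 + 317.46ms (3/7)
7. 2222.222ms @ 3 + 444.444ms (3/5)
8. 2666.667ms @ 18/5 + 444.444ms (3/5)
9. 3111.111ms @ 21/5 + 444.444ms (3/5)
10. 3555.556ms @ 24/5 + 444.444ms (3/5)
11. 4000.0ms @ 27/5 + 444.444ms (3/5)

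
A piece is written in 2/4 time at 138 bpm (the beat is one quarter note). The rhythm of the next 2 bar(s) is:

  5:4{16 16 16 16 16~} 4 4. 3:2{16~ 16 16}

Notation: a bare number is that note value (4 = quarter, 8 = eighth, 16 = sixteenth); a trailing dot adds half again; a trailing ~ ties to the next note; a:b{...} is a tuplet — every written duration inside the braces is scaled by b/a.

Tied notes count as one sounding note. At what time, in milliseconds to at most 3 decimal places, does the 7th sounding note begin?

1. 0.0ms @ 0 + 86.957ms (1/5)
2. 86.957ms @ 1/5 + 86.957ms (1/5)
3. 173.913ms @ 2/5 + 86.957ms (1/5)
4. 260.87ms @ 3/5 + 86.957ms (1/5)
5. 347.826ms @ 4/5 + 521.739ms (6/5)
6. 869.565ms @ 2 + 652.174ms (3/2)
7. 1521.739ms @ 7/2 + 144.928ms (1/3)
8. 1666.667ms @ 23/6 + 72.464ms (1/6)

note 7 onset = 7/2b = 1521.739ms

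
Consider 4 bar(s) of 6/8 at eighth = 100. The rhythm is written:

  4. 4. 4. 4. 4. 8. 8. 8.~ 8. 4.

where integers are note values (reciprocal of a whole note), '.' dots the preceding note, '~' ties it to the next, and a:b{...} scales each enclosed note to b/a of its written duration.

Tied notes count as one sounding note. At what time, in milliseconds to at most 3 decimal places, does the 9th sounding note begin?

note 9 onset = 21b = 12600.0ms

1. 0.0ms @ 0 + 1800.0ms (3)
2. 1800.0ms @ 3 + 1800.0ms (3)
3. 3600.0ms @ 6 + 1800.0ms (3)
4. 5400.0ms @ 9 + 1800.0ms (3)
5. 7200.0ms @ 12 + 1800.0ms (3)
6. 9000.0ms @ 15 + 900.0ms (3/2)
7. 9900.0ms @ 33/2 + 900.0ms (3/2)
8. 10800.0ms @ 18 + 1800.0ms (3)
9. 12600.0ms @ 21 + 1800.0ms (3)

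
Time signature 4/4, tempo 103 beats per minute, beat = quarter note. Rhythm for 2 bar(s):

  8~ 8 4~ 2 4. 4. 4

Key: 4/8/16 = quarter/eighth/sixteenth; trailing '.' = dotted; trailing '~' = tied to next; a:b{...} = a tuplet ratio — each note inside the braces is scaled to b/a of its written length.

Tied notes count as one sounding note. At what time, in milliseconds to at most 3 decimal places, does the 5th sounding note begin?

1. 0.0ms @ 0 + 582.524ms (1)
2. 582.524ms @ 1 + 1747.573ms (3)
3. 2330.097ms @ 4 + 873.786ms (3/2)
4. 3203.883ms @ 11/2 + 873.786ms (3/2)
5. 4077.67ms @ 7 + 582.524ms (1)

note 5 onset = 7b = 4077.67ms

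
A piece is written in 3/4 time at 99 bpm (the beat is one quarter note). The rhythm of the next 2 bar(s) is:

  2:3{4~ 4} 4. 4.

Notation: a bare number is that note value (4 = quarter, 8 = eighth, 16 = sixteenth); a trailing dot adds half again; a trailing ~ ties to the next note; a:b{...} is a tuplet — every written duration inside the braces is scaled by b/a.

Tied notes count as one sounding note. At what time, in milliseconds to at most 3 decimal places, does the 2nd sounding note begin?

1. 0.0ms @ 0 + 1818.182ms (3)
2. 1818.182ms @ 3 + 909.091ms (3/2)
3. 2727.273ms @ 9/2 + 909.091ms (3/2)

note 2 onset = 3b = 1818.182ms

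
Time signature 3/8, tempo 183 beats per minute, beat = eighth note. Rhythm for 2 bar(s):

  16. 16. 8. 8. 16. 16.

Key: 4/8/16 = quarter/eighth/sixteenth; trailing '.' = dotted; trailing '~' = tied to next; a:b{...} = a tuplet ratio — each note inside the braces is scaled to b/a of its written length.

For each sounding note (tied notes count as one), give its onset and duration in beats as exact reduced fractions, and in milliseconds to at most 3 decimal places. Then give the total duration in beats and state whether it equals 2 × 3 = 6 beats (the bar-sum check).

1) 0.0ms=0b +245.902ms=3/4b
2) 245.902ms=3/4b +245.902ms=3/4b
3) 491.803ms=3/2b +491.803ms=3/2b
4) 983.607ms=3b +491.803ms=3/2b
5) 1475.41ms=9/2b +245.902ms=3/4b
6) 1721.311ms=21/4b +245.902ms=3/4b
Σ=6b of 6 (183bpm 3/8) — PASS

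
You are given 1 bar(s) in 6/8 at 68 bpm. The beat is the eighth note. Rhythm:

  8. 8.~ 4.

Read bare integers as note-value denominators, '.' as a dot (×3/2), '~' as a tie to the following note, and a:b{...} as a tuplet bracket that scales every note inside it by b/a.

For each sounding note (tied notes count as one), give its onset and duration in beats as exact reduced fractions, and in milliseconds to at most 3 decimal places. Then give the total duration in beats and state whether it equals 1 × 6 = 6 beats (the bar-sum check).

1) 0.0ms=0b +1323.529ms=3/2b
2) 1323.529ms=3/2b +3970.588ms=9/2b
Σ=6b of 6 (68bpm 6/8) — PASS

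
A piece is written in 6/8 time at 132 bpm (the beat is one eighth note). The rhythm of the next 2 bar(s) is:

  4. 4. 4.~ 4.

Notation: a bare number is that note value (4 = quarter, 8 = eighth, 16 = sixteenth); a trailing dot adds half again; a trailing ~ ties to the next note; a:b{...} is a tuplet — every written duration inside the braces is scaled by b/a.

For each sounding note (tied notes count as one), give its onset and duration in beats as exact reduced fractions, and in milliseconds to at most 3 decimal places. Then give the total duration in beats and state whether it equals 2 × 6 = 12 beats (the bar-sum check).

1) 0.0ms=0b +1363.636ms=3b
2) 1363.636ms=3b +1363.636ms=3b
3) 2727.273ms=6b +2727.273ms=6b
Σ=12b of 12 (132bpm 6/8) — PASS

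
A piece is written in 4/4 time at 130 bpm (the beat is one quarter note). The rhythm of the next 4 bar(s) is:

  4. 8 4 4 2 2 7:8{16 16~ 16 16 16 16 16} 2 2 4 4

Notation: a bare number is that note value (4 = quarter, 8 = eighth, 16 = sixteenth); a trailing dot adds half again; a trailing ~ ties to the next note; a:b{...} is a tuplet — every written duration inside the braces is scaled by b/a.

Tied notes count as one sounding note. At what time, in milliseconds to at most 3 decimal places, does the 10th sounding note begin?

note 10 onset = 64/7b = 4219.78ms

1. 0.0ms @ 0 + 692.308ms (3/2)
2. 692.308ms @ 3/2 + 230.769ms (1/2)
3. 923.077ms @ 2 + 461.538ms (1)
4. 1384.615ms @ 3 + 461.538ms (1)
5. 1846.154ms @ 4 + 923.077ms (2)
6. 2769.231ms @ 6 + 923.077ms (2)
7. 3692.308ms @ 8 + 131.868ms (2/7)
8. 3824.176ms @ 58/7 + 263.736ms (4/7)
9. 4087.912ms @ 62/7 + 131.868ms (2/7)
10. 4219.78ms @ 64/7 + 131.868ms (2/7)
11. 4351.648ms @ 66/7 + 131.868ms (2/7)
12. 4483.516ms @ 68/7 + 131.868ms (2/7)
13. 4615.385ms @ 10 + 923.077ms (2)
14. 5538.462ms @ 12 + 923.077ms (2)
15. 6461.538ms @ 14 + 461.538ms (1)
16. 6923.077ms @ 15 + 461.538ms (1)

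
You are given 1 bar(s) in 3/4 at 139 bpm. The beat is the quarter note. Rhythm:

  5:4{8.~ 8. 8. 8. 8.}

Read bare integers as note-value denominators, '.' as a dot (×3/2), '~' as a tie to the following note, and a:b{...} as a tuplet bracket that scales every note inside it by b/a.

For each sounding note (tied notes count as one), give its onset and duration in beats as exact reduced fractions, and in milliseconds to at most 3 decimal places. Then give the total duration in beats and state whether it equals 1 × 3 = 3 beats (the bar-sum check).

1) 0.0ms=0b +517.986ms=6/5b
2) 517.986ms=6/5b +258.993ms=3/5b
3) 776.978ms=9/5b +258.993ms=3/5b
4) 1035.971ms=12/5b +258.993ms=3/5b
Σ=3b of 3 (139bpm 3/4) — PASS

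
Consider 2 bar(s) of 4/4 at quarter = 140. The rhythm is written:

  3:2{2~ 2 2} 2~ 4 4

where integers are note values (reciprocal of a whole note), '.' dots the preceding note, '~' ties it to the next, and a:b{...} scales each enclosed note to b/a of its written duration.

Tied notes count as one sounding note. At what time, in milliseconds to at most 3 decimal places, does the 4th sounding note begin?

note 4 onset = 7b = 3000.0ms

1. 0.0ms @ 0 + 1142.857ms (8/3)
2. 1142.857ms @ 8/3 + 571.429ms (4/3)
3. 1714.286ms @ 4 + 1285.714ms (3)
4. 3000.0ms @ 7 + 428.571ms (1)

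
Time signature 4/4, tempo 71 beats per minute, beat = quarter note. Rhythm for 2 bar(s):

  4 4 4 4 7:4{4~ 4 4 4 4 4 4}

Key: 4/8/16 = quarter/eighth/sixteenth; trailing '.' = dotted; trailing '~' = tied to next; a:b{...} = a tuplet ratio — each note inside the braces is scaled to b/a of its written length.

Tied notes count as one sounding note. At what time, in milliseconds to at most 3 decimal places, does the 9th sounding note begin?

1. 0.0ms @ 0 + 845.07ms (1)
2. 845.07ms @ 1 + 845.07ms (1)
3. 1690.141ms @ 2 + 845.07ms (1)
4. 2535.211ms @ 3 + 845.07ms (1)
5. 3380.282ms @ 4 + 965.795ms (8/7)
6. 4346.076ms @ 36/7 + 482.897ms (4/7)
7. 4828.974ms @ 40/7 + 482.897ms (4/7)
8. 5311.871ms @ 44/7 + 482.897ms (4/7)
9. 5794.769ms @ 48/7 + 482.897ms (4/7)
10. 6277.666ms @ 52/7 + 482.897ms (4/7)

note 9 onset = 48/7b = 5794.769ms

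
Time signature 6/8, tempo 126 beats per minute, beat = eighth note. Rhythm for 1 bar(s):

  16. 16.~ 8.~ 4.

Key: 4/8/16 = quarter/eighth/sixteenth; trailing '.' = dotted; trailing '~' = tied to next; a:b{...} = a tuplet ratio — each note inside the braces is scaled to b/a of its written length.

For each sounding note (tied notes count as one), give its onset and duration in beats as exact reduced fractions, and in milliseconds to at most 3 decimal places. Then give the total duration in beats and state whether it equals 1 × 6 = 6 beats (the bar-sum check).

1) 0.0ms=0b +357.143ms=3/4b
2) 357.143ms=3/4b +2500.0ms=21/4b
Σ=6b of 6 (126bpm 6/8) — PASS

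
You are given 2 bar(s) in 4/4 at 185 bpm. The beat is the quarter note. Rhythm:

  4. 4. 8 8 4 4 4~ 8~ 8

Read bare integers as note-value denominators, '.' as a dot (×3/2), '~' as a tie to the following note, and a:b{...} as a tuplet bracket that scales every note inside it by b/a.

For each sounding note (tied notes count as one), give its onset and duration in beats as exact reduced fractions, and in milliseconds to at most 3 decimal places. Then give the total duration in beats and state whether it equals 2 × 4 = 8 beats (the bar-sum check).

1) 0.0ms=0b +486.486ms=3/2b
2) 486.486ms=3/2b +486.486ms=3/2b
3) 972.973ms=3b +162.162ms=1/2b
4) 1135.135ms=7/2b +162.162ms=1/2b
5) 1297.297ms=4b +324.324ms=1b
6) 1621.622ms=5b +324.324ms=1b
7) 1945.946ms=6b +648.649ms=2b
Σ=8b of 8 (185bpm 4/4) — PASS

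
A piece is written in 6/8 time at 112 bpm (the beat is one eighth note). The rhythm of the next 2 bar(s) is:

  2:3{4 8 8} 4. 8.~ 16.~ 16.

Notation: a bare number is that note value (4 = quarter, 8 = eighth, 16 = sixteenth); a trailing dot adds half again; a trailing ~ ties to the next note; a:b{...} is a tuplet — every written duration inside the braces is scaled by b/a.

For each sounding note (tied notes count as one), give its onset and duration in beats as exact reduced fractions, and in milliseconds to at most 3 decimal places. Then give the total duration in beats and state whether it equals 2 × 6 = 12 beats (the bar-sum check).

1) 0.0ms=0b +1607.143ms=3b
2) 1607.143ms=3b +803.571ms=3/2b
3) 2410.714ms=9/2b +803.571ms=3/2b
4) 3214.286ms=6b +1607.143ms=3b
5) 4821.429ms=9b +1607.143ms=3b
Σ=12b of 12 (112bpm 6/8) — PASS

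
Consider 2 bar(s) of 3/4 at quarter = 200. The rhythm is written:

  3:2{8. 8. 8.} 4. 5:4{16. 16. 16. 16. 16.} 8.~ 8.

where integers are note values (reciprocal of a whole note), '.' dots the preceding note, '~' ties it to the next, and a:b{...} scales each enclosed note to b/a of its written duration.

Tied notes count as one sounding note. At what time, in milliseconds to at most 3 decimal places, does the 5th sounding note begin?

note 5 onset = 3b = 900.0ms

1. 0.0ms @ 0 + 150.0ms (1/2)
2. 150.0ms @ 1/2 + 150.0ms (1/2)
3. 300.0ms @ 1 + 150.0ms (1/2)
4. 450.0ms @ 3/2 + 450.0ms (3/2)
5. 900.0ms @ 3 + 90.0ms (3/10)
6. 990.0ms @ 33/10 + 90.0ms (3/10)
7. 1080.0ms @ 18/5 + 90.0ms (3/10)
8. 1170.0ms @ 39/10 + 90.0ms (3/10)
9. 1260.0ms @ 21/5 + 90.0ms (3/10)
10. 1350.0ms @ 9/2 + 450.0ms (3/2)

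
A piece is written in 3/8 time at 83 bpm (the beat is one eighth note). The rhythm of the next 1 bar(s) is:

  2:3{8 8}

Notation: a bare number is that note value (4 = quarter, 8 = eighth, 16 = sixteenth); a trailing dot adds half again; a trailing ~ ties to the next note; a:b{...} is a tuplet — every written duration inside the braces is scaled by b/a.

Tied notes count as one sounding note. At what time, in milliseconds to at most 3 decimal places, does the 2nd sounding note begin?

note 2 onset = 3/2b = 1084.337ms

1. 0.0ms @ 0 + 1084.337ms (3/2)
2. 1084.337ms @ 3/2 + 1084.337ms (3/2)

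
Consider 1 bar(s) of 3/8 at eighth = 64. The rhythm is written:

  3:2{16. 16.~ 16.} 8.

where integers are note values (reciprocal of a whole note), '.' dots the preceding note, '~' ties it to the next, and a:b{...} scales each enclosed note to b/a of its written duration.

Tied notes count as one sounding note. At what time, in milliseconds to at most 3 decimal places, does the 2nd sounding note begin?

1. 0.0ms @ 0 + 468.75ms (1/2)
2. 468.75ms @ 1/2 + 937.5ms (1)
3. 1406.25ms @ 3/2 + 1406.25ms (3/2)

note 2 onset = 1/2b = 468.75ms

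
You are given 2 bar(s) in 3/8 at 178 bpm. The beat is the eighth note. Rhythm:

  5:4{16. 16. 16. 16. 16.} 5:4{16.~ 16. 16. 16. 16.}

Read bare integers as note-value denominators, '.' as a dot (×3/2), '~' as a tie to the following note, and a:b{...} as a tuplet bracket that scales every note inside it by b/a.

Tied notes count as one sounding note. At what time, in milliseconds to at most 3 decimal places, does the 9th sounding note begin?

1. 0.0ms @ 0 + 202.247ms (3/5)
2. 202.247ms @ 3/5 + 202.247ms (3/5)
3. 404.494ms @ 6/5 + 202.247ms (3/5)
4. 606.742ms @ 9/5 + 202.247ms (3/5)
5. 808.989ms @ 12/5 + 202.247ms (3/5)
6. 1011.236ms @ 3 + 404.494ms (6/5)
7. 1415.73ms @ 21/5 + 202.247ms (3/5)
8. 1617.978ms @ 24/5 + 202.247ms (3/5)
9. 1820.225ms @ 27/5 + 202.247ms (3/5)

note 9 onset = 27/5b = 1820.225ms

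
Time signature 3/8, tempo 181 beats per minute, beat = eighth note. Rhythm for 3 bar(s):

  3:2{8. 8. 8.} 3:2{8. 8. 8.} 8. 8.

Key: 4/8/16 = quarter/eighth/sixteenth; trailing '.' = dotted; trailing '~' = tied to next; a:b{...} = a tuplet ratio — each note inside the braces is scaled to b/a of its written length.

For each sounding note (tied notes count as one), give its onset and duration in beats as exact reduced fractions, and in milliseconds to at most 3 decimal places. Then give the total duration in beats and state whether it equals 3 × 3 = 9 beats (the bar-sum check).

1) 0.0ms=0b +331.492ms=1b
2) 331.492ms=1b +331.492ms=1b
3) 662.983ms=2b +331.492ms=1b
4) 994.475ms=3b +331.492ms=1b
5) 1325.967ms=4b +331.492ms=1b
6) 1657.459ms=5b +331.492ms=1b
7) 1988.95ms=6b +497.238ms=3/2b
8) 2486.188ms=15/2b +497.238ms=3/2b
Σ=9b of 9 (181bpm 3/8) — PASS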